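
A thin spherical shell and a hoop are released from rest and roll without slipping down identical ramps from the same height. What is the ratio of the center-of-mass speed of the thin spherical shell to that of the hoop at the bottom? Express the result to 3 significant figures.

Each satisfies Mgh = ½(1+k)Mv² with k = I/(MR²), so v ∝ 1/√(1+k).
For the thin spherical shell k = 2/3; for the hoop k = 1.
v₁/v₂ = √((1+k₂)/(1+k₁)) = √(2/1.667) ≈ 1.10.

v_ratio ≈ 1.10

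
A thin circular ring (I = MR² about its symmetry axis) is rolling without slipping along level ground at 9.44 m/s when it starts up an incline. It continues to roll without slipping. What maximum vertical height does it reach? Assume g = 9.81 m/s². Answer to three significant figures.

The moment of inertia is MR², giving k ≡ I/(MR²) = 1.
Rolling without slipping gives ω = v/R, so the total kinetic energy is ½Mv² + ½Iω² = ½(1+k)Mv² = Mv².
At the top the kinetic energy is zero, so Mv₀² = Mgh.
Thus h = (1+k)v₀²/(2g) = 2 × 9.44² / (2 × 9.81) ≈ 9.08 m.

h ≈ 9.08 m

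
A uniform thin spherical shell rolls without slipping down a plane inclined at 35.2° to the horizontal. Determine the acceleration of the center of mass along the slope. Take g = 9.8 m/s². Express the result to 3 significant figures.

a ≈ 3.39 m/s²

For this body I = (2/3)MR², i.e. k = I/(MR²) = 2/3.
Newton's second law down the slope: Mg sinθ − f = Ma. The torque equation fR = Iα (with α = a/R) gives f = kMa.
Eliminating f: Mg sinθ = (1+k)Ma, so a = g sinθ/(1+k) = 9.8 × sin35.2° / 1.667 ≈ 3.39 m/s².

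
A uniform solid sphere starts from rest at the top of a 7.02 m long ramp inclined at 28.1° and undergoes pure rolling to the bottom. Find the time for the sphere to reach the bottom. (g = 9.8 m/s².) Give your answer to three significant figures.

t ≈ 2.06 s

The moment of inertia is (2/5)MR², giving k ≡ I/(MR²) = 0.4.
Along the incline Mg sinθ − f = Ma, and torque about the center fR = Iα = kMR²(a/R) gives f = kMa.
Hence a = g sinθ/(1+k) = 9.8×sin28.1°/1.4 = 3.297 m/s².
With constant a from rest, t = √(2L/a) = √(2·7.02/3.297) ≈ 2.06 s.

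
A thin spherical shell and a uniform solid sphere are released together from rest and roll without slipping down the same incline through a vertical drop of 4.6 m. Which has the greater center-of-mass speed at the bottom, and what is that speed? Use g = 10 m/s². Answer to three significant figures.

the uniform solid sphere, at v ≈ 8.11 m/s

For rolling without slipping, Mgh = ½(1+k)Mv² where k = I/(MR²), so v = √(2gh/(1+k)).
Thin spherical shell: k = 2/3, giving v = √(2×10×4.6/1.667) = 7.43 m/s.
Uniform solid sphere: k = 0.4, giving v = √(2×10×4.6/1.4) = 8.106 m/s.
The smaller k wins: the uniform solid sphere, at ≈ 8.11 m/s.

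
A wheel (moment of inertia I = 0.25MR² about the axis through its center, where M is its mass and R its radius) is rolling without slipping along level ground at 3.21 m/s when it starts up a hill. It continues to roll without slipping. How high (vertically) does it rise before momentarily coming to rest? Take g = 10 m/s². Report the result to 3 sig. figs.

With I = 0.25MR², the ratio k = I/(MR²) is 0.25.
Pure rolling means v = ωR; then KE = ½Mv² + ½I(v/R)² = ½(1+k)Mv² = (5/8)Mv².
At the top the kinetic energy is zero, so (5/8)Mv₀² = Mgh.
Thus h = (1+k)v₀²/(2g) = 1.25 × 3.21² / (2 × 10) ≈ 0.644 m.

h ≈ 0.644 m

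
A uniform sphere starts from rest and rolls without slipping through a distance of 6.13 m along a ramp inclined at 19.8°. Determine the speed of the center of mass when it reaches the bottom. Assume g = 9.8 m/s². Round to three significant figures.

v ≈ 5.39 m/s

For this body I = (2/5)MR², i.e. k = I/(MR²) = 0.4.
Since it rolls without slipping, ω = v/R and KE = ½Mv² + ½Iω² = ½(1+k)Mv² = (7/10)Mv².
The vertical drop is h = L sinθ = 6.13 × sin19.8° = 2.076 m.
Energy conservation: Mgh = (7/10)Mv², so v = √(2gh/(1+k)) = √(2 × 9.8 × 2.076 / 1.4) ≈ 5.39 m/s.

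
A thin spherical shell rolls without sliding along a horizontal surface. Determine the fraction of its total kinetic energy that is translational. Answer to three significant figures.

For this body I = (2/3)MR², i.e. k = I/(MR²) = 2/3.
With ω = v/R, KE_trans = ½Mv² and KE_rot = ½Iω² = ½kMv², so KE_total = ½(1+k)Mv².
The translational fraction is therefore 1/(1+k) = 1/1.667 ≈ 0.600.

fraction ≈ 0.600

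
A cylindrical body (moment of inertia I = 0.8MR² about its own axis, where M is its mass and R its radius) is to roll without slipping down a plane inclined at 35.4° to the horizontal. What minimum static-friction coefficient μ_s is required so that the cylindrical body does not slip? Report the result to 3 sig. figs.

μ_min ≈ 0.316

The moment of inertia is 0.8MR², giving k ≡ I/(MR²) = 0.8.
Along the incline Mg sinθ − f = Ma, and torque about the center fR = Iα = kMR²(a/R) gives f = kMa.
These give a = g sinθ/(1+k) and the required friction f = kMg sinθ/(1+k).
The normal force is N = Mg cosθ, so μ_min = f/N = k tanθ/(1+k).
μ_min = 0.8 × tan35.4° / 1.8 ≈ 0.316.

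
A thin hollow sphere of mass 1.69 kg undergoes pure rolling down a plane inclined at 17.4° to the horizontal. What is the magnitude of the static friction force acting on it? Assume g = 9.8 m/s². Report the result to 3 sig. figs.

f ≈ 1.98 N

The moment of inertia is (2/3)MR², giving k ≡ I/(MR²) = 2/3.
Newton's second law down the slope: Mg sinθ − f = Ma. The torque equation fR = Iα (with α = a/R) gives f = kMa.
Combining, a = g sinθ/(1+k) and f = kMa = kMg sinθ/(1+k).
f = (2/3) × 1.69 × 9.8 × sin17.4° / 1.667 ≈ 1.98 N.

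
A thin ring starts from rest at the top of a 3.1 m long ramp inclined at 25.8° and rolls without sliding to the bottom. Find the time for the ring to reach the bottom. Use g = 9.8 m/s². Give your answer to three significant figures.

For this body I = MR², i.e. k = I/(MR²) = 1.
Along the incline Mg sinθ − f = Ma, and torque about the center fR = Iα = kMR²(a/R) gives f = kMa.
Hence a = g sinθ/(1+k) = 9.8×sin25.8°/2 = 2.133 m/s².
Starting from rest, L = ½at², so t = √(2L/a) = √(2×3.1/2.133) ≈ 1.71 s.

t ≈ 1.71 s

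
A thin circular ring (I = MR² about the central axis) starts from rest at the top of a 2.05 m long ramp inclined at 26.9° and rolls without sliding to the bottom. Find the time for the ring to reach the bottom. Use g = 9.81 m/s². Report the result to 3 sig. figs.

With I = MR², the ratio k = I/(MR²) is 1.
Newton's second law down the slope: Mg sinθ − f = Ma. The torque equation fR = Iα (with α = a/R) gives f = kMa.
Hence a = g sinθ/(1+k) = 9.81×sin26.9°/2 = 2.219 m/s².
With constant a from rest, t = √(2L/a) = √(2·2.05/2.219) ≈ 1.36 s.

t ≈ 1.36 s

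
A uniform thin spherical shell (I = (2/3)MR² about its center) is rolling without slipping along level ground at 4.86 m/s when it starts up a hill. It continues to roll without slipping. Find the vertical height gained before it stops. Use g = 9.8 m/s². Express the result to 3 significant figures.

With I = (2/3)MR², the ratio k = I/(MR²) is 2/3.
Rolling without slipping gives ω = v/R, so the total kinetic energy is ½Mv² + ½Iω² = ½(1+k)Mv² = (5/6)Mv².
All of this converts to potential energy at the highest point: (5/6)Mv₀² = Mgh.
Thus h = (1+k)v₀²/(2g) = 1.667 × 4.86² / (2 × 9.8) ≈ 2.01 m.

h ≈ 2.01 m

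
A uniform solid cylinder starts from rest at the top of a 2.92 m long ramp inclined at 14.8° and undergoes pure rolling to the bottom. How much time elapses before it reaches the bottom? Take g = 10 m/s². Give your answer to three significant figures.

Here I = (1/2)MR², so the shape factor k = I/(MR²) = 0.5.
Translational: Mg sinθ − f = Ma. Rotational about the CM: fR = Iα = kMRa, so f = kMa.
Hence a = g sinθ/(1+k) = 10×sin14.8°/1.5 = 1.703 m/s².
Starting from rest, L = ½at², so t = √(2L/a) = √(2×2.92/1.703) ≈ 1.85 s.

t ≈ 1.85 s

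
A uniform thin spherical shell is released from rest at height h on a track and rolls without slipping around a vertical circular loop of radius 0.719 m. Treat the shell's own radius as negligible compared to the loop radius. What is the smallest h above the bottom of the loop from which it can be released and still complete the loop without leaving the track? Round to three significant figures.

h_min ≈ 2.04 m

For this body I = (2/3)MR², i.e. k = I/(MR²) = 2/3.
At the top of the loop, the minimum-contact condition is Mg = Mv_top²/r, so v_top² = gr.
With ω = v/R, the kinetic energy at speed v is ½(1+k)Mv² = (5/6)Mv².
Energy conservation from release (height h) to the top (height 2r): Mgh = Mg(2r) + (5/6)M·gr.
Thus h_min = 2r + (1+k)r/2 = r(2 + 1.667/2) = 0.719 × 2.833 ≈ 2.04 m.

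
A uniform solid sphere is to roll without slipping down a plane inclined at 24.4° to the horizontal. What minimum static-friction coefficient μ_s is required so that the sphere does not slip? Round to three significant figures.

μ_min ≈ 0.130

The moment of inertia is (2/5)MR², giving k ≡ I/(MR²) = 0.4.
Translational: Mg sinθ − f = Ma. Rotational about the CM: fR = Iα = kMRa, so f = kMa.
These give a = g sinθ/(1+k) and the required friction f = kMg sinθ/(1+k).
With N = Mg cosθ, the no-slip condition f ≤ μN gives μ_min = f/N = k tanθ/(1+k).
μ_min = 0.4 × tan24.4° / 1.4 ≈ 0.130.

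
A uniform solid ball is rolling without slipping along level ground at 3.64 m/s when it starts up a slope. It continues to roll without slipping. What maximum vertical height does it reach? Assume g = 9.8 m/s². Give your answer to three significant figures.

Here I = (2/5)MR², so the shape factor k = I/(MR²) = 0.4.
Rolling without slipping gives ω = v/R, so the total kinetic energy is ½Mv² + ½Iω² = ½(1+k)Mv² = (7/10)Mv².
All of this converts to potential energy at the highest point: (7/10)Mv₀² = Mgh.
Thus h = (1+k)v₀²/(2g) = 1.4 × 3.64² / (2 × 9.8) ≈ 0.946 m.

h ≈ 0.946 m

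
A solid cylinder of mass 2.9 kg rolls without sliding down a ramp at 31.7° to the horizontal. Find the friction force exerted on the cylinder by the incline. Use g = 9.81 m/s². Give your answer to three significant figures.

The moment of inertia is (1/2)MR², giving k ≡ I/(MR²) = 0.5.
Translational: Mg sinθ − f = Ma. Rotational about the CM: fR = Iα = kMRa, so f = kMa.
Combining, a = g sinθ/(1+k) and f = kMa = kMg sinθ/(1+k).
f = 0.5 × 2.9 × 9.81 × sin31.7° / 1.5 ≈ 4.98 N.

f ≈ 4.98 N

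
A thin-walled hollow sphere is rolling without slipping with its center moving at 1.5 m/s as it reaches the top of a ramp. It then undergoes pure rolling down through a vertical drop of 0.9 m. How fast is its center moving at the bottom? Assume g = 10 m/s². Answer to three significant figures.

v ≈ 3.61 m/s

The moment of inertia is (2/3)MR², giving k ≡ I/(MR²) = 2/3.
Pure rolling means v = ωR; then KE = ½Mv² + ½I(v/R)² = ½(1+k)Mv² = (5/6)Mv².
Energy conservation: (5/6)Mv₀² + Mgh = (5/6)Mv², so v² = v₀² + 2gh/(1+k).
v = √(1.5² + 2×10×0.9/1.667) = √13.05 ≈ 3.61 m/s.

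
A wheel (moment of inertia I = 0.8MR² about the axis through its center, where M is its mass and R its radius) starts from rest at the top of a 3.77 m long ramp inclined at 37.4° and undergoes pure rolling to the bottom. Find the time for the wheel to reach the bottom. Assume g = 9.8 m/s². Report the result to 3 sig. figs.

With I = 0.8MR², the ratio k = I/(MR²) is 0.8.
Translational: Mg sinθ − f = Ma. Rotational about the CM: fR = Iα = kMRa, so f = kMa.
Hence a = g sinθ/(1+k) = 9.8×sin37.4°/1.8 = 3.307 m/s².
With constant a from rest, t = √(2L/a) = √(2·3.77/3.307) ≈ 1.51 s.

t ≈ 1.51 s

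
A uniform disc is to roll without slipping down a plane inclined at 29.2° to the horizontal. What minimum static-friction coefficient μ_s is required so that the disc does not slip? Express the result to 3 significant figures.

With I = (1/2)MR², the ratio k = I/(MR²) is 0.5.
Newton's second law down the slope: Mg sinθ − f = Ma. The torque equation fR = Iα (with α = a/R) gives f = kMa.
These give a = g sinθ/(1+k) and the required friction f = kMg sinθ/(1+k).
The normal force is N = Mg cosθ, so μ_min = f/N = k tanθ/(1+k).
μ_min = 0.5 × tan29.2° / 1.5 ≈ 0.186.

μ_min ≈ 0.186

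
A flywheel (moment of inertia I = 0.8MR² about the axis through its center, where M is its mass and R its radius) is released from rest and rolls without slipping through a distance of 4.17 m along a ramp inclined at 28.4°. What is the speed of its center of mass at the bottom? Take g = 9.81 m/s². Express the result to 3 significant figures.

v ≈ 4.65 m/s

Here I = 0.8MR², so the shape factor k = I/(MR²) = 0.8.
The rolling condition ω = v/R makes the rotational term ½I(v/R)² = ½kMv², so KE_total = ½(1+k)Mv² = (9/10)Mv².
The vertical drop is h = L sinθ = 4.17 × sin28.4° = 1.983 m.
Energy conservation: Mgh = (9/10)Mv², so v = √(2gh/(1+k)) = √(2 × 9.81 × 1.983 / 1.8) ≈ 4.65 m/s.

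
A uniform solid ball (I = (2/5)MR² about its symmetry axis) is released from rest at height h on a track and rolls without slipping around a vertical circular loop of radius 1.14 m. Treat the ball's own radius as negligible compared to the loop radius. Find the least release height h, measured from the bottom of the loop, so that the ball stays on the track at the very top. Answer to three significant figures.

h_min ≈ 3.08 m

With I = (2/5)MR², the ratio k = I/(MR²) is 0.4.
At the top, contact is just lost when gravity alone supplies the centripetal force: Mg = Mv_top²/r, i.e. v_top² = gr.
With ω = v/R, the kinetic energy at speed v is ½(1+k)Mv² = (7/10)Mv².
Energy conservation from release (height h) to the top (height 2r): Mgh = Mg(2r) + (7/10)M·gr.
Thus h_min = 2r + (1+k)r/2 = r(2 + 1.4/2) = 1.14 × 2.7 ≈ 3.08 m.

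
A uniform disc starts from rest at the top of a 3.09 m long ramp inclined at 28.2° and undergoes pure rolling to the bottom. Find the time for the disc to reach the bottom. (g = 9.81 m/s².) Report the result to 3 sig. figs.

The moment of inertia is (1/2)MR², giving k ≡ I/(MR²) = 0.5.
Translational: Mg sinθ − f = Ma. Rotational about the CM: fR = Iα = kMRa, so f = kMa.
Hence a = g sinθ/(1+k) = 9.81×sin28.2°/1.5 = 3.09 m/s².
With constant a from rest, t = √(2L/a) = √(2·3.09/3.09) ≈ 1.41 s.

t ≈ 1.41 s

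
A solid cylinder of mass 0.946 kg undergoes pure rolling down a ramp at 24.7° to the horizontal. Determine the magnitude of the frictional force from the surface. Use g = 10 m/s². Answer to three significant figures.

f ≈ 1.32 N

The moment of inertia is (1/2)MR², giving k ≡ I/(MR²) = 0.5.
Newton's second law down the slope: Mg sinθ − f = Ma. The torque equation fR = Iα (with α = a/R) gives f = kMa.
Combining, a = g sinθ/(1+k) and f = kMa = kMg sinθ/(1+k).
f = 0.5 × 0.946 × 10 × sin24.7° / 1.5 ≈ 1.32 N.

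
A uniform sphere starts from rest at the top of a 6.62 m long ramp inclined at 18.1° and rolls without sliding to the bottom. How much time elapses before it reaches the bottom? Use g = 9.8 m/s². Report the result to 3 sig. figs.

The moment of inertia is (2/5)MR², giving k ≡ I/(MR²) = 0.4.
Along the incline Mg sinθ − f = Ma, and torque about the center fR = Iα = kMR²(a/R) gives f = kMa.
Hence a = g sinθ/(1+k) = 9.8×sin18.1°/1.4 = 2.175 m/s².
With constant a from rest, t = √(2L/a) = √(2·6.62/2.175) ≈ 2.47 s.

t ≈ 2.47 s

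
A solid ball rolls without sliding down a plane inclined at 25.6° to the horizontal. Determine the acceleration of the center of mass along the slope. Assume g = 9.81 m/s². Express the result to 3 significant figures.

a ≈ 3.03 m/s²

The moment of inertia is (2/5)MR², giving k ≡ I/(MR²) = 0.4.
Newton's second law down the slope: Mg sinθ − f = Ma. The torque equation fR = Iα (with α = a/R) gives f = kMa.
Eliminating f: Mg sinθ = (1+k)Ma, so a = g sinθ/(1+k) = 9.81 × sin25.6° / 1.4 ≈ 3.03 m/s².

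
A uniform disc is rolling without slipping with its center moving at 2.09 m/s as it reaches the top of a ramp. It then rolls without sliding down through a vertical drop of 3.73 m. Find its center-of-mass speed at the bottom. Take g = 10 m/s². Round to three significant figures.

The moment of inertia is (1/2)MR², giving k ≡ I/(MR²) = 0.5.
Rolling without slipping gives ω = v/R, so the total kinetic energy is ½Mv² + ½Iω² = ½(1+k)Mv² = (3/4)Mv².
Energy conservation: (3/4)Mv₀² + Mgh = (3/4)Mv², so v² = v₀² + 2gh/(1+k).
v = √(2.09² + 2×10×3.73/1.5) = √54.1 ≈ 7.36 m/s.

v ≈ 7.36 m/s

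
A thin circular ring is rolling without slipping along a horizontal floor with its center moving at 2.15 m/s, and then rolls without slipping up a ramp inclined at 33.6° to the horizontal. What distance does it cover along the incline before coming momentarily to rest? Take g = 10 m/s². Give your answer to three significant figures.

d ≈ 0.835 m

The moment of inertia is MR², giving k ≡ I/(MR²) = 1.
The rolling condition ω = v/R makes the rotational term ½I(v/R)² = ½kMv², so KE_total = ½(1+k)Mv² = Mv².
Setting this equal to Mgh gives the vertical rise h = (1+k)v₀²/(2g) = 2×2.15²/(2×10) = 0.4622 m.
Along the incline, d = h/sinθ = 0.4622/sin33.6° ≈ 0.835 m.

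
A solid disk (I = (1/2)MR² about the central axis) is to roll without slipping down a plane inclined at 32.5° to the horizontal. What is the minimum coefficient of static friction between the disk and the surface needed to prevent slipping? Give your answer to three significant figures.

μ_min ≈ 0.212

With I = (1/2)MR², the ratio k = I/(MR²) is 0.5.
Translational: Mg sinθ − f = Ma. Rotational about the CM: fR = Iα = kMRa, so f = kMa.
These give a = g sinθ/(1+k) and the required friction f = kMg sinθ/(1+k).
With N = Mg cosθ, the no-slip condition f ≤ μN gives μ_min = f/N = k tanθ/(1+k).
μ_min = 0.5 × tan32.5° / 1.5 ≈ 0.212.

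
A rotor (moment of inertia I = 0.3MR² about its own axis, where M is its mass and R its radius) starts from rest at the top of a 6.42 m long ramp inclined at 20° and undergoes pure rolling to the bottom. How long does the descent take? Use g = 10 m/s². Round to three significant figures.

With I = 0.3MR², the ratio k = I/(MR²) is 0.3.
Along the incline Mg sinθ − f = Ma, and torque about the center fR = Iα = kMR²(a/R) gives f = kMa.
Hence a = g sinθ/(1+k) = 10×sin20°/1.3 = 2.631 m/s².
With constant a from rest, t = √(2L/a) = √(2·6.42/2.631) ≈ 2.21 s.

t ≈ 2.21 s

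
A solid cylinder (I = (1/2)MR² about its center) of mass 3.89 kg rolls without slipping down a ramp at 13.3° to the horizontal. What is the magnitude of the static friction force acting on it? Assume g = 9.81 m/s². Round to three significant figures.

f ≈ 2.93 N

For this body I = (1/2)MR², i.e. k = I/(MR²) = 0.5.
Along the incline Mg sinθ − f = Ma, and torque about the center fR = Iα = kMR²(a/R) gives f = kMa.
Combining, a = g sinθ/(1+k) and f = kMa = kMg sinθ/(1+k).
f = 0.5 × 3.89 × 9.81 × sin13.3° / 1.5 ≈ 2.93 N.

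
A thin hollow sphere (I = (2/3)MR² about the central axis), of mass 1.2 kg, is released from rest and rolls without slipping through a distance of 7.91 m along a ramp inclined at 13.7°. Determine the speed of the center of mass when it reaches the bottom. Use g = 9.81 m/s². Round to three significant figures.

For this body I = (2/3)MR², i.e. k = I/(MR²) = 2/3.
Since it rolls without slipping, ω = v/R and KE = ½Mv² + ½Iω² = ½(1+k)Mv² = (5/6)Mv².
The vertical drop is h = L sinθ = 7.91 × sin13.7° = 1.873 m.
Energy conservation: Mgh = (5/6)Mv², so v = √(2gh/(1+k)) = √(2 × 9.81 × 1.873 / 1.667) ≈ 4.70 m/s.

v ≈ 4.70 m/s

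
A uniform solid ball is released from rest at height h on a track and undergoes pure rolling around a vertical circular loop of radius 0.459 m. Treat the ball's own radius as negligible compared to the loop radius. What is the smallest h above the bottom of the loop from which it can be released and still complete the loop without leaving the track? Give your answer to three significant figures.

The moment of inertia is (2/5)MR², giving k ≡ I/(MR²) = 0.4.
At the top of the loop, the minimum-contact condition is Mg = Mv_top²/r, so v_top² = gr.
With ω = v/R, the kinetic energy at speed v is ½(1+k)Mv² = (7/10)Mv².
Energy conservation from release (height h) to the top (height 2r): Mgh = Mg(2r) + (7/10)M·gr.
Thus h_min = 2r + (1+k)r/2 = r(2 + 1.4/2) = 0.459 × 2.7 ≈ 1.24 m.

h_min ≈ 1.24 m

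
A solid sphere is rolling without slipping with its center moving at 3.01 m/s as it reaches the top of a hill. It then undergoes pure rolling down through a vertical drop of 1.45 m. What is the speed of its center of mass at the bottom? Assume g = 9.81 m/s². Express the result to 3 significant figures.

With I = (2/5)MR², the ratio k = I/(MR²) is 0.4.
The rolling condition ω = v/R makes the rotational term ½I(v/R)² = ½kMv², so KE_total = ½(1+k)Mv² = (7/10)Mv².
Conserving energy between top and bottom: (7/10)Mv² = (7/10)Mv₀² + Mgh, hence v² = v₀² + 2gh/(1+k).
v = √(3.01² + 2×9.81×1.45/1.4) = √29.38 ≈ 5.42 m/s.

v ≈ 5.42 m/s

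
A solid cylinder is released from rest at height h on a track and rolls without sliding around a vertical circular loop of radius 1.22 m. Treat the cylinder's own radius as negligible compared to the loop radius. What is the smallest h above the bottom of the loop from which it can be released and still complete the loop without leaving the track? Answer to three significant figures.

For this body I = (1/2)MR², i.e. k = I/(MR²) = 0.5.
At the top, contact is just lost when gravity alone supplies the centripetal force: Mg = Mv_top²/r, i.e. v_top² = gr.
With ω = v/R, the kinetic energy at speed v is ½(1+k)Mv² = (3/4)Mv².
Energy conservation from release (height h) to the top (height 2r): Mgh = Mg(2r) + (3/4)M·gr.
Thus h_min = 2r + (1+k)r/2 = r(2 + 1.5/2) = 1.22 × 2.75 ≈ 3.36 m.

h_min ≈ 3.36 m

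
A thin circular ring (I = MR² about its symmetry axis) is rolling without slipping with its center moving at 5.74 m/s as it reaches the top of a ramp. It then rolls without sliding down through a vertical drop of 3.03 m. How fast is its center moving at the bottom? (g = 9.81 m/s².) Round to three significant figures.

Here I = MR², so the shape factor k = I/(MR²) = 1.
The rolling condition ω = v/R makes the rotational term ½I(v/R)² = ½kMv², so KE_total = ½(1+k)Mv² = Mv².
Energy conservation: Mv₀² + Mgh = Mv², so v² = v₀² + 2gh/(1+k).
v = √(5.74² + 2×9.81×3.03/2) = √62.67 ≈ 7.92 m/s.

v ≈ 7.92 m/s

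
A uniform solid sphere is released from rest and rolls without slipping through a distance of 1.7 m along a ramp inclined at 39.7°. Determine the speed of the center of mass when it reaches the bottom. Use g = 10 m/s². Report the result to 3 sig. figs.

For this body I = (2/5)MR², i.e. k = I/(MR²) = 0.4.
Since it rolls without slipping, ω = v/R and KE = ½Mv² + ½Iω² = ½(1+k)Mv² = (7/10)Mv².
The vertical drop is h = L sinθ = 1.7 × sin39.7° = 1.086 m.
Energy conservation: Mgh = (7/10)Mv², so v = √(2gh/(1+k)) = √(2 × 10 × 1.086 / 1.4) ≈ 3.94 m/s.

v ≈ 3.94 m/s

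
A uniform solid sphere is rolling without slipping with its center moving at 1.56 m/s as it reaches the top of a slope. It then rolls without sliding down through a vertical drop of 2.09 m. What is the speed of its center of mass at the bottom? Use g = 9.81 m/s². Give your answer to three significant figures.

Here I = (2/5)MR², so the shape factor k = I/(MR²) = 0.4.
Rolling without slipping gives ω = v/R, so the total kinetic energy is ½Mv² + ½Iω² = ½(1+k)Mv² = (7/10)Mv².
Conserving energy between top and bottom: (7/10)Mv² = (7/10)Mv₀² + Mgh, hence v² = v₀² + 2gh/(1+k).
v = √(1.56² + 2×9.81×2.09/1.4) = √31.72 ≈ 5.63 m/s.

v ≈ 5.63 m/s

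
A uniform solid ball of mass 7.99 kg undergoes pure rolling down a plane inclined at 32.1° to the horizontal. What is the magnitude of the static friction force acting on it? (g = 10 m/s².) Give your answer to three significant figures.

The moment of inertia is (2/5)MR², giving k ≡ I/(MR²) = 0.4.
Newton's second law down the slope: Mg sinθ − f = Ma. The torque equation fR = Iα (with α = a/R) gives f = kMa.
Combining, a = g sinθ/(1+k) and f = kMa = kMg sinθ/(1+k).
f = 0.4 × 7.99 × 10 × sin32.1° / 1.4 ≈ 12.1 N.

f ≈ 12.1 N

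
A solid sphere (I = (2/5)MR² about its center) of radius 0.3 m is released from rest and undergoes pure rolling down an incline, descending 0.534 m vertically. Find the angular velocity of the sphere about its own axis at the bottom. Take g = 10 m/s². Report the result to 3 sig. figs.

With I = (2/5)MR², the ratio k = I/(MR²) is 0.4.
Pure rolling means v = ωR; then KE = ½Mv² + ½I(v/R)² = ½(1+k)Mv² = (7/10)Mv².
Energy conservation Mgh = ½(1+k)Mv² gives v = √(2gh/(1+k)) = √(2 × 10 × 0.534 / 1.4) = 2.762 m/s.
The angular speed follows from ω = v/R = 2.762/0.3 ≈ 9.21 rad/s.

ω ≈ 9.21 rad/s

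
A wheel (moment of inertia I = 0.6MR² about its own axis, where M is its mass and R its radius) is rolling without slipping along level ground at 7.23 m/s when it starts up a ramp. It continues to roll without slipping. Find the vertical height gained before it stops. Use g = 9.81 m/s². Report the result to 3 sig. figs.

h ≈ 4.26 m

For this body I = 0.6MR², i.e. k = I/(MR²) = 0.6.
Since it rolls without slipping, ω = v/R and KE = ½Mv² + ½Iω² = ½(1+k)Mv² = (4/5)Mv².
At the top the kinetic energy is zero, so (4/5)Mv₀² = Mgh.
Thus h = (1+k)v₀²/(2g) = 1.6 × 7.23² / (2 × 9.81) ≈ 4.26 m.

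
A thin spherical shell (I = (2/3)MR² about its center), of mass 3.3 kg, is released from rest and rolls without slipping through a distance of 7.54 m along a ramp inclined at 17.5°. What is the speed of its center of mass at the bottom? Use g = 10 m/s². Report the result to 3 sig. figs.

With I = (2/3)MR², the ratio k = I/(MR²) is 2/3.
The rolling condition ω = v/R makes the rotational term ½I(v/R)² = ½kMv², so KE_total = ½(1+k)Mv² = (5/6)Mv².
The vertical drop is h = L sinθ = 7.54 × sin17.5° = 2.267 m.
Energy conservation: Mgh = (5/6)Mv², so v = √(2gh/(1+k)) = √(2 × 10 × 2.267 / 1.667) ≈ 5.22 m/s.

v ≈ 5.22 m/s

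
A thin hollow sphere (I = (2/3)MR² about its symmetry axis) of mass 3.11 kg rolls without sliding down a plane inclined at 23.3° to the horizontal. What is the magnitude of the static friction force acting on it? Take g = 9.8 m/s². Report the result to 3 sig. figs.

f ≈ 4.82 N

The moment of inertia is (2/3)MR², giving k ≡ I/(MR²) = 2/3.
Along the incline Mg sinθ − f = Ma, and torque about the center fR = Iα = kMR²(a/R) gives f = kMa.
Combining, a = g sinθ/(1+k) and f = kMa = kMg sinθ/(1+k).
f = (2/3) × 3.11 × 9.8 × sin23.3° / 1.667 ≈ 4.82 N.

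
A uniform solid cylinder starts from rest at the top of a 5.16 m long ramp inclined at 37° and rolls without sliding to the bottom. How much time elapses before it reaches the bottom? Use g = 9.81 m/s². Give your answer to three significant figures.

For this body I = (1/2)MR², i.e. k = I/(MR²) = 0.5.
Newton's second law down the slope: Mg sinθ − f = Ma. The torque equation fR = Iα (with α = a/R) gives f = kMa.
Hence a = g sinθ/(1+k) = 9.81×sin37°/1.5 = 3.936 m/s².
With constant a from rest, t = √(2L/a) = √(2·5.16/3.936) ≈ 1.62 s.

t ≈ 1.62 s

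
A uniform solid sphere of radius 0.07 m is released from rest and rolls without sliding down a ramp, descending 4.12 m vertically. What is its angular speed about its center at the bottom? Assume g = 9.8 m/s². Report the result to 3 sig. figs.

With I = (2/5)MR², the ratio k = I/(MR²) is 0.4.
The rolling condition ω = v/R makes the rotational term ½I(v/R)² = ½kMv², so KE_total = ½(1+k)Mv² = (7/10)Mv².
Energy conservation Mgh = ½(1+k)Mv² gives v = √(2gh/(1+k)) = √(2 × 9.8 × 4.12 / 1.4) = 7.595 m/s.
The angular speed follows from ω = v/R = 7.595/0.07 ≈ 108 rad/s.

ω ≈ 108 rad/s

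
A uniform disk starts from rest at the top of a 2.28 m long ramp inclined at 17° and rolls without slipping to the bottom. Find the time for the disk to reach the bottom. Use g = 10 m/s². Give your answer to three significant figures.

For this body I = (1/2)MR², i.e. k = I/(MR²) = 0.5.
Newton's second law down the slope: Mg sinθ − f = Ma. The torque equation fR = Iα (with α = a/R) gives f = kMa.
Hence a = g sinθ/(1+k) = 10×sin17°/1.5 = 1.949 m/s².
With constant a from rest, t = √(2L/a) = √(2·2.28/1.949) ≈ 1.53 s.

t ≈ 1.53 s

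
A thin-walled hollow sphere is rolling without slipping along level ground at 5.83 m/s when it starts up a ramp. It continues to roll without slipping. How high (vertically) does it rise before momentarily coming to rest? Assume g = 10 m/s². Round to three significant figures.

Here I = (2/3)MR², so the shape factor k = I/(MR²) = 2/3.
Pure rolling means v = ωR; then KE = ½Mv² + ½I(v/R)² = ½(1+k)Mv² = (5/6)Mv².
At the top the kinetic energy is zero, so (5/6)Mv₀² = Mgh.
Thus h = (1+k)v₀²/(2g) = 1.667 × 5.83² / (2 × 10) ≈ 2.83 m.

h ≈ 2.83 m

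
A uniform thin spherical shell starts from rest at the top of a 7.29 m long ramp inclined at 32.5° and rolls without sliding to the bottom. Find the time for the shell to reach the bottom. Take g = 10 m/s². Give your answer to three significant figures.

For this body I = (2/3)MR², i.e. k = I/(MR²) = 2/3.
Along the incline Mg sinθ − f = Ma, and torque about the center fR = Iα = kMR²(a/R) gives f = kMa.
Hence a = g sinθ/(1+k) = 10×sin32.5°/1.667 = 3.224 m/s².
With constant a from rest, t = √(2L/a) = √(2·7.29/3.224) ≈ 2.13 s.

t ≈ 2.13 s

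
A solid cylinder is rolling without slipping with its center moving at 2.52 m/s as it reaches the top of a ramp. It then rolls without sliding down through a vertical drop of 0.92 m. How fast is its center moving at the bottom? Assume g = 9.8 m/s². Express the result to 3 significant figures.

The moment of inertia is (1/2)MR², giving k ≡ I/(MR²) = 0.5.
Since it rolls without slipping, ω = v/R and KE = ½Mv² + ½Iω² = ½(1+k)Mv² = (3/4)Mv².
Energy conservation: (3/4)Mv₀² + Mgh = (3/4)Mv², so v² = v₀² + 2gh/(1+k).
v = √(2.52² + 2×9.8×0.92/1.5) = √18.37 ≈ 4.29 m/s.

v ≈ 4.29 m/s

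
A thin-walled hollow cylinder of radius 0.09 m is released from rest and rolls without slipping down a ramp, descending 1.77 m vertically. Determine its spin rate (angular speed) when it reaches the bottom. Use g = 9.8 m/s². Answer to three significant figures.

For this body I = MR², i.e. k = I/(MR²) = 1.
Since it rolls without slipping, ω = v/R and KE = ½Mv² + ½Iω² = ½(1+k)Mv² = Mv².
Energy conservation Mgh = ½(1+k)Mv² gives v = √(2gh/(1+k)) = √(2 × 9.8 × 1.77 / 2) = 4.165 m/s.
The angular speed follows from ω = v/R = 4.165/0.09 ≈ 46.3 rad/s.

ω ≈ 46.3 rad/s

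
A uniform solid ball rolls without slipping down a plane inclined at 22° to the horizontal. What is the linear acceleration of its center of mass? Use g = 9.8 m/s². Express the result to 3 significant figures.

The moment of inertia is (2/5)MR², giving k ≡ I/(MR²) = 0.4.
Along the incline Mg sinθ − f = Ma, and torque about the center fR = Iα = kMR²(a/R) gives f = kMa.
Eliminating f: Mg sinθ = (1+k)Ma, so a = g sinθ/(1+k) = 9.8 × sin22° / 1.4 ≈ 2.62 m/s².

a ≈ 2.62 m/s²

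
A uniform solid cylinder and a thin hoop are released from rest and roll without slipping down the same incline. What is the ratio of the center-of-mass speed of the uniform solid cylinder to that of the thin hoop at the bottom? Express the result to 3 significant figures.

v_ratio ≈ 1.15

Each satisfies Mgh = ½(1+k)Mv² with k = I/(MR²), so v ∝ 1/√(1+k).
For the uniform solid cylinder k = 0.5; for the thin hoop k = 1.
v₁/v₂ = √((1+k₂)/(1+k₁)) = √(2/1.5) ≈ 1.15.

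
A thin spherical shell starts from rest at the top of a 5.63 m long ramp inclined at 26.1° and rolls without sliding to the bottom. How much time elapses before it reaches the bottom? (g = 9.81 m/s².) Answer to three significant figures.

t ≈ 2.09 s

For this body I = (2/3)MR², i.e. k = I/(MR²) = 2/3.
Translational: Mg sinθ − f = Ma. Rotational about the CM: fR = Iα = kMRa, so f = kMa.
Hence a = g sinθ/(1+k) = 9.81×sin26.1°/1.667 = 2.589 m/s².
Starting from rest, L = ½at², so t = √(2L/a) = √(2×5.63/2.589) ≈ 2.09 s.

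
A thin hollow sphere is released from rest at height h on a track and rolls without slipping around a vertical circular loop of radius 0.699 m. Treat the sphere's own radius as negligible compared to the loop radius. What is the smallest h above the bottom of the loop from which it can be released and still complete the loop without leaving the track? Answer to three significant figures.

With I = (2/3)MR², the ratio k = I/(MR²) is 2/3.
At the top, contact is just lost when gravity alone supplies the centripetal force: Mg = Mv_top²/r, i.e. v_top² = gr.
With ω = v/R, the kinetic energy at speed v is ½(1+k)Mv² = (5/6)Mv².
Energy conservation from release (height h) to the top (height 2r): Mgh = Mg(2r) + (5/6)M·gr.
Thus h_min = 2r + (1+k)r/2 = r(2 + 1.667/2) = 0.699 × 2.833 ≈ 1.98 m.

h_min ≈ 1.98 m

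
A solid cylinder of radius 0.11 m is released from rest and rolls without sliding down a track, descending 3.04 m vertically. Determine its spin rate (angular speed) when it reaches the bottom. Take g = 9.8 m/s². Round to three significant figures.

With I = (1/2)MR², the ratio k = I/(MR²) is 0.5.
Pure rolling means v = ωR; then KE = ½Mv² + ½I(v/R)² = ½(1+k)Mv² = (3/4)Mv².
Energy conservation Mgh = ½(1+k)Mv² gives v = √(2gh/(1+k)) = √(2 × 9.8 × 3.04 / 1.5) = 6.303 m/s.
Then ω = v/R = 6.303 / 0.11 ≈ 57.3 rad/s.

ω ≈ 57.3 rad/s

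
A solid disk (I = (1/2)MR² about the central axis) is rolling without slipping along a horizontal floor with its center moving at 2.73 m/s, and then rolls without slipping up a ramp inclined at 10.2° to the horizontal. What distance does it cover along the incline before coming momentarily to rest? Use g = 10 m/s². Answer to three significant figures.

d ≈ 3.16 m

The moment of inertia is (1/2)MR², giving k ≡ I/(MR²) = 0.5.
The rolling condition ω = v/R makes the rotational term ½I(v/R)² = ½kMv², so KE_total = ½(1+k)Mv² = (3/4)Mv².
Setting this equal to Mgh gives the vertical rise h = (1+k)v₀²/(2g) = 1.5×2.73²/(2×10) = 0.559 m.
The distance along the slope is d = h/sinθ = 0.559/sin10.2° ≈ 3.16 m.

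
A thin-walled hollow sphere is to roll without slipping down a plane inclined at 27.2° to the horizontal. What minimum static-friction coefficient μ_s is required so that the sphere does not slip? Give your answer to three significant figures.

With I = (2/3)MR², the ratio k = I/(MR²) is 2/3.
Along the incline Mg sinθ − f = Ma, and torque about the center fR = Iα = kMR²(a/R) gives f = kMa.
These give a = g sinθ/(1+k) and the required friction f = kMg sinθ/(1+k).
With N = Mg cosθ, the no-slip condition f ≤ μN gives μ_min = f/N = k tanθ/(1+k).
μ_min = (2/3) × tan27.2° / 1.667 ≈ 0.206.

μ_min ≈ 0.206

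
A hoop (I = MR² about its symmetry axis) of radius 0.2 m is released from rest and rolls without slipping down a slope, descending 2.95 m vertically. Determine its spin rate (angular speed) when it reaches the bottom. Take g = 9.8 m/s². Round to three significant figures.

ω ≈ 26.9 rad/s

The moment of inertia is MR², giving k ≡ I/(MR²) = 1.
Since it rolls without slipping, ω = v/R and KE = ½Mv² + ½Iω² = ½(1+k)Mv² = Mv².
Energy conservation Mgh = ½(1+k)Mv² gives v = √(2gh/(1+k)) = √(2 × 9.8 × 2.95 / 2) = 5.377 m/s.
Then ω = v/R = 5.377 / 0.2 ≈ 26.9 rad/s.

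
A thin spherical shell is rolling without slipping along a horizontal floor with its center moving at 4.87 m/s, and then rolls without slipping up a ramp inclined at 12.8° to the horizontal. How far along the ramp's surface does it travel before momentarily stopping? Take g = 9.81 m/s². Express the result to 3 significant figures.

d ≈ 9.09 m

For this body I = (2/3)MR², i.e. k = I/(MR²) = 2/3.
Pure rolling means v = ωR; then KE = ½Mv² + ½I(v/R)² = ½(1+k)Mv² = (5/6)Mv².
Setting this equal to Mgh gives the vertical rise h = (1+k)v₀²/(2g) = 1.667×4.87²/(2×9.81) = 2.015 m.
The distance along the slope is d = h/sinθ = 2.015/sin12.8° ≈ 9.09 m.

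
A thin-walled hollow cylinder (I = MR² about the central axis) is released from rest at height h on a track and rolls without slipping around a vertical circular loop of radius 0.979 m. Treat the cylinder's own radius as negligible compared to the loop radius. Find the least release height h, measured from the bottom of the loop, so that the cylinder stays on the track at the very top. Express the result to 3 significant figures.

h_min ≈ 2.94 m

The moment of inertia is MR², giving k ≡ I/(MR²) = 1.
At the top of the loop, the minimum-contact condition is Mg = Mv_top²/r, so v_top² = gr.
With ω = v/R, the kinetic energy at speed v is ½(1+k)Mv² = Mv².
Energy conservation from release (height h) to the top (height 2r): Mgh = Mg(2r) + M·gr.
Thus h_min = 2r + (1+k)r/2 = r(2 + 2/2) = 0.979 × 3 ≈ 2.94 m.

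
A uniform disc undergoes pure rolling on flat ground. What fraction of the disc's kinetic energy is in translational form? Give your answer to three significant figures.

The moment of inertia is (1/2)MR², giving k ≡ I/(MR²) = 0.5.
Since ω = v/R, the translational part is ½Mv² and the rotational part is ½I(v/R)² = ½kMv²; the total is ½(1+k)Mv².
The translational fraction is therefore 1/(1+k) = 1/1.5 ≈ 0.667.

fraction ≈ 0.667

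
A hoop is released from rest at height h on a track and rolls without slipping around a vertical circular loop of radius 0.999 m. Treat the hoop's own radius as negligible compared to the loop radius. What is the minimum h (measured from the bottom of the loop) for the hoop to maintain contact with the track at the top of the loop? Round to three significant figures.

For this body I = MR², i.e. k = I/(MR²) = 1.
At the top, contact is just lost when gravity alone supplies the centripetal force: Mg = Mv_top²/r, i.e. v_top² = gr.
With ω = v/R, the kinetic energy at speed v is ½(1+k)Mv² = Mv².
Energy conservation from release (height h) to the top (height 2r): Mgh = Mg(2r) + M·gr.
Thus h_min = 2r + (1+k)r/2 = r(2 + 2/2) = 0.999 × 3 ≈ 3.00 m.

h_min ≈ 3.00 m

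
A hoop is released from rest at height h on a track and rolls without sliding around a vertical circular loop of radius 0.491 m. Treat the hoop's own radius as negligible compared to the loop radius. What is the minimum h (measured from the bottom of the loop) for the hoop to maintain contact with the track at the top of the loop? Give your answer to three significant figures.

With I = MR², the ratio k = I/(MR²) is 1.
At the top of the loop, the minimum-contact condition is Mg = Mv_top²/r, so v_top² = gr.
With ω = v/R, the kinetic energy at speed v is ½(1+k)Mv² = Mv².
Energy conservation from release (height h) to the top (height 2r): Mgh = Mg(2r) + M·gr.
Thus h_min = 2r + (1+k)r/2 = r(2 + 2/2) = 0.491 × 3 ≈ 1.47 m.

h_min ≈ 1.47 m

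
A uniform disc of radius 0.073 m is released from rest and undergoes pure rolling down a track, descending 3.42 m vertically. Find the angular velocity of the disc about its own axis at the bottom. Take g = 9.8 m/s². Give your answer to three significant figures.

ω ≈ 91.6 rad/s

For this body I = (1/2)MR², i.e. k = I/(MR²) = 0.5.
Rolling without slipping gives ω = v/R, so the total kinetic energy is ½Mv² + ½Iω² = ½(1+k)Mv² = (3/4)Mv².
Energy conservation Mgh = ½(1+k)Mv² gives v = √(2gh/(1+k)) = √(2 × 9.8 × 3.42 / 1.5) = 6.685 m/s.
The angular speed follows from ω = v/R = 6.685/0.073 ≈ 91.6 rad/s.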